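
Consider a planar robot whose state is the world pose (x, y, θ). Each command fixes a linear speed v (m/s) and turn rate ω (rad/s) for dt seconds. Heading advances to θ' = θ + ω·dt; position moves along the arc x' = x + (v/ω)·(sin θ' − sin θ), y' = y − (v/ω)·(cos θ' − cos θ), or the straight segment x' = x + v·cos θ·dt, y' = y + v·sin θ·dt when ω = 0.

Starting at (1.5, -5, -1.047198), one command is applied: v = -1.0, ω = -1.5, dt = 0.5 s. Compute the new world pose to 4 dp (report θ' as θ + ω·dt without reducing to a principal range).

(1.4277, -4.5170, -1.7972)

θ' = -1.0472 + -1.5·0.5 = -1.7972
R = v/ω = -1.0/-1.5 = 0.6667
x' = 1.5 + 0.6667·(sin -1.7972 − sin -1.0472) = 1.4277
y' = -5 − 0.6667·(cos -1.7972 − cos -1.0472) = -4.5170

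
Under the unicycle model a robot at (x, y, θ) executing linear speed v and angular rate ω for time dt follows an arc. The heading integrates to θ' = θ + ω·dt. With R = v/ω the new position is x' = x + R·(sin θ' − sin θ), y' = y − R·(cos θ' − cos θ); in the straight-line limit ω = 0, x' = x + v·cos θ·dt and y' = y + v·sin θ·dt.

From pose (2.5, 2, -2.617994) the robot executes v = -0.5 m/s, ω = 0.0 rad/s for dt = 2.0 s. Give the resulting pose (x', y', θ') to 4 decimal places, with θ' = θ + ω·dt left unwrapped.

θ' = -2.6180 + 0.0·2.0 = -2.6180
ω = 0 → straight: x' = 2.5 + -0.5·cos(-2.6180)·2.0 = 3.3660
y' = 2 + -0.5·sin(-2.6180)·2.0 = 2.5000

(3.3660, 2.5000, -2.6180)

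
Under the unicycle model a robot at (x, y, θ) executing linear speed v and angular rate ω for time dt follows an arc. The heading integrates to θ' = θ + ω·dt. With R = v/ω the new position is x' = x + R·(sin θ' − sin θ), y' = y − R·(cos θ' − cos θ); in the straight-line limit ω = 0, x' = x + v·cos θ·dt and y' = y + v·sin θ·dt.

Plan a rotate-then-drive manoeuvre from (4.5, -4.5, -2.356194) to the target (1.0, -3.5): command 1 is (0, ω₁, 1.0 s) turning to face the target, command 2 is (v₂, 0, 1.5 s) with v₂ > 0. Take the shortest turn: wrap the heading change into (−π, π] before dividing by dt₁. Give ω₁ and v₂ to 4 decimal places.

heading to target = atan2(-3.5−-4.5, 1−4.5) = 2.8633
Δθ = wrap(2.8633 − -2.3562) = -1.0637; ω₁ = Δθ/dt₁ = -1.0637
distance = √((1−4.5)² + (-3.5−-4.5)²) = 3.6401; v₂ = distance/dt₂ = 2.4267

ω₁ = -1.0637, v₂ = 2.4267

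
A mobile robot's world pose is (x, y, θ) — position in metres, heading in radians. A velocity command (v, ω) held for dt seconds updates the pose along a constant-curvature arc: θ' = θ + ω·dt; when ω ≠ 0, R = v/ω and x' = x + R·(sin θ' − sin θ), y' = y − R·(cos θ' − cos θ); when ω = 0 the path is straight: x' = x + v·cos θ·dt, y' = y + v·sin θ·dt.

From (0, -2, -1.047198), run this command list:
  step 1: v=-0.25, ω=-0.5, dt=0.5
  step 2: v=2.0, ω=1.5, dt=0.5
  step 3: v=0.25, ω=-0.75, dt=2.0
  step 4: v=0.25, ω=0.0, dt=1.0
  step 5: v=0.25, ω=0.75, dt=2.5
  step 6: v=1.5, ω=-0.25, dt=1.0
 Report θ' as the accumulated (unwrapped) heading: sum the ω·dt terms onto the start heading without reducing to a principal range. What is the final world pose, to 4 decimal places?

step 1: θ'=-1.2972 (R=0.5000) → pose (-0.0484, -1.8851, -1.2972)
step 2: θ'=-0.5472 (R=1.3333) → pose (0.5416, -2.6635, -0.5472)
step 3: θ'=-2.0472 (R=-0.3333) → pose (0.6644, -3.1010, -2.0472)
step 4: θ'=-2.0472 (straight) → pose (0.5498, -3.3232, -2.0472)
step 5: θ'=-0.1722 (R=0.3333) → pose (0.7889, -3.8044, -0.1722)
step 6: θ'=-0.4222 (R=-6.0000) → pose (2.2194, -4.2426, -0.4222)

(2.2194, -4.2426, -0.4222)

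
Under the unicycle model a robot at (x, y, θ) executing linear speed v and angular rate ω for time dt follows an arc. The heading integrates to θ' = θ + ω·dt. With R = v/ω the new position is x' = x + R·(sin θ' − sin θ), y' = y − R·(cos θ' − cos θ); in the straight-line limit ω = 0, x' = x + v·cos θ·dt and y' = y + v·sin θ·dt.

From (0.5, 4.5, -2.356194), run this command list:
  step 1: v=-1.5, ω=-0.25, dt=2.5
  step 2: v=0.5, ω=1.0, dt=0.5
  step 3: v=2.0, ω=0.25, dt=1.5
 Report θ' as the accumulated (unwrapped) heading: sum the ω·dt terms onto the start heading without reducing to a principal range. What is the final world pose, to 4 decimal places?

step 1: θ'=-2.9812 (R=6.0000) → pose (3.7844, 6.1803, -2.9812)
step 2: θ'=-2.4812 (R=0.5000) → pose (3.5575, 6.0816, -2.4812)
step 3: θ'=-2.1062 (R=8.0000) → pose (1.5844, 3.8451, -2.1062)

(1.5844, 3.8451, -2.1062)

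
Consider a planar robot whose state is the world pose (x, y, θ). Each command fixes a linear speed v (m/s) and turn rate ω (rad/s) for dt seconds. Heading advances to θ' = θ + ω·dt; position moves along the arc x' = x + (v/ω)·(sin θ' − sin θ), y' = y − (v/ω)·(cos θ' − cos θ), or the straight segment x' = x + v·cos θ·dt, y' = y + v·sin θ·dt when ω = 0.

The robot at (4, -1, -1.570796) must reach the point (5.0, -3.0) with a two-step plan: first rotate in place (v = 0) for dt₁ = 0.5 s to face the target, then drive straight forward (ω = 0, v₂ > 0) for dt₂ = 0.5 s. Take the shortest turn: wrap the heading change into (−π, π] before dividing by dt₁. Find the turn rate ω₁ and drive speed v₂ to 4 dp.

heading to target = atan2(-3−-1, 5−4) = -1.1071
Δθ = wrap(-1.1071 − -1.5708) = 0.4636; ω₁ = Δθ/dt₁ = 0.9273
distance = √((5−4)² + (-3−-1)²) = 2.2361; v₂ = distance/dt₂ = 4.4721

ω₁ = 0.9273, v₂ = 4.4721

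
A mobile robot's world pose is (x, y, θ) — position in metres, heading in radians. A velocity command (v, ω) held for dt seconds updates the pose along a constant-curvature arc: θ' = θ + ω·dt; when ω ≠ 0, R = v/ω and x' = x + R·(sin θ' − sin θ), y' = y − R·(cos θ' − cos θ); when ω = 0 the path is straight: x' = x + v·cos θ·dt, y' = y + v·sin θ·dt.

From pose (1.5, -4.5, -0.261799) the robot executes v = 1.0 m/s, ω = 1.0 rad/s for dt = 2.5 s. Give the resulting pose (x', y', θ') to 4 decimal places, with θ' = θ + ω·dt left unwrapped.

θ' = -0.2618 + 1.0·2.5 = 2.2382
R = v/ω = 1.0/1.0 = 1.0000
x' = 1.5 + 1.0000·(sin 2.2382 − sin -0.2618) = 2.5442
y' = -4.5 − 1.0000·(cos 2.2382 − cos -0.2618) = -2.9151

(2.5442, -2.9151, 2.2382)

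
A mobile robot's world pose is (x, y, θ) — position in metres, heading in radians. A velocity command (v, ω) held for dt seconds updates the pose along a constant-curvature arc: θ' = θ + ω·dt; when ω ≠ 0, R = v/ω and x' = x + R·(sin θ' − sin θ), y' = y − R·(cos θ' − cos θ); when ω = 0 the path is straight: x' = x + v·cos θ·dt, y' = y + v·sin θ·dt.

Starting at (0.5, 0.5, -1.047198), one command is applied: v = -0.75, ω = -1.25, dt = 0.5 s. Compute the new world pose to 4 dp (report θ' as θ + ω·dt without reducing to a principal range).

θ' = -1.0472 + -1.25·0.5 = -1.6722
R = v/ω = -0.75/-1.25 = 0.6000
x' = 0.5 + 0.6000·(sin -1.6722 − sin -1.0472) = 0.4227
y' = 0.5 − 0.6000·(cos -1.6722 − cos -1.0472) = 0.8607

(0.4227, 0.8607, -1.6722)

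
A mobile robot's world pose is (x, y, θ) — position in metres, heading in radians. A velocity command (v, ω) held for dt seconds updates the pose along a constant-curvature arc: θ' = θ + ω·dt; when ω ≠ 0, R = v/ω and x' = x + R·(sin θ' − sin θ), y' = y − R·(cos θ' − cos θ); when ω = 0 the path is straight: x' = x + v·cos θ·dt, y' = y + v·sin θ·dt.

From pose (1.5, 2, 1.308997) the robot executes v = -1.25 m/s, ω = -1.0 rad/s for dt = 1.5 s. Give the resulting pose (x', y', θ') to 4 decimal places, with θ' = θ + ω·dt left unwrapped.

(0.0553, 1.0963, -0.1910)

θ' = 1.3090 + -1.0·1.5 = -0.1910
R = v/ω = -1.25/-1.0 = 1.2500
x' = 1.5 + 1.2500·(sin -0.1910 − sin 1.3090) = 0.0553
y' = 2 − 1.2500·(cos -0.1910 − cos 1.3090) = 1.0963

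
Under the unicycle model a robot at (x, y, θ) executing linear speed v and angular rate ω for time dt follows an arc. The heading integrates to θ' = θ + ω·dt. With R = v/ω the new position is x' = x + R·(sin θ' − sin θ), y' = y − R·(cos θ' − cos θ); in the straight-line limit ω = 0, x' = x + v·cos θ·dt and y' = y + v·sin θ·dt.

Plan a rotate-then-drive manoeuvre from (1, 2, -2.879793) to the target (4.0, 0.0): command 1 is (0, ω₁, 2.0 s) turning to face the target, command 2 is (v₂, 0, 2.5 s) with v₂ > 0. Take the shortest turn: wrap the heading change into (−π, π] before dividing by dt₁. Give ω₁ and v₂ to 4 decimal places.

ω₁ = 1.1459, v₂ = 1.4422

heading to target = atan2(0−2, 4−1) = -0.5880
Δθ = wrap(-0.5880 − -2.8798) = 2.2918; ω₁ = Δθ/dt₁ = 1.1459
distance = √((4−1)² + (0−2)²) = 3.6056; v₂ = distance/dt₂ = 1.4422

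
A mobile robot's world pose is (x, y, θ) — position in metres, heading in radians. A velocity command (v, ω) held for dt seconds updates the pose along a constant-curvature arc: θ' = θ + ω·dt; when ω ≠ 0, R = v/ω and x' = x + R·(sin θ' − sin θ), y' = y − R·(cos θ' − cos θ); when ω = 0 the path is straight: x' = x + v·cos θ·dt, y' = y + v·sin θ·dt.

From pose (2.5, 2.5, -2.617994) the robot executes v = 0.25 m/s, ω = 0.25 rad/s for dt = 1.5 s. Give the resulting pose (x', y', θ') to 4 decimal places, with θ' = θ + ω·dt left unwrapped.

(2.2175, 2.2567, -2.2430)

θ' = -2.6180 + 0.25·1.5 = -2.2430
R = v/ω = 0.25/0.25 = 1.0000
x' = 2.5 + 1.0000·(sin -2.2430 − sin -2.6180) = 2.2175
y' = 2.5 − 1.0000·(cos -2.2430 − cos -2.6180) = 2.2567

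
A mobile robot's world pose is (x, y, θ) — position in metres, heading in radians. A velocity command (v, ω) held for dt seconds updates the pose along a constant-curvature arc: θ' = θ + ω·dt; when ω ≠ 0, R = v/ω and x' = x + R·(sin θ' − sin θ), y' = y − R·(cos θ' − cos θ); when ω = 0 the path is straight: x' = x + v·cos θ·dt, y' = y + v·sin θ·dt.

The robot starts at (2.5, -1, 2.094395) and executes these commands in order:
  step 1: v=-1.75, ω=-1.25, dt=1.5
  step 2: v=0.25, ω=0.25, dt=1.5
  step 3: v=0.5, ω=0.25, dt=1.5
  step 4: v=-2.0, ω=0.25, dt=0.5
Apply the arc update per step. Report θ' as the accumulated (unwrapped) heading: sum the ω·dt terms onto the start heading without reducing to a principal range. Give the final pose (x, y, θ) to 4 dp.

(1.9508, -3.2512, 1.0944)

step 1: θ'=0.2194 (R=1.4000) → pose (1.5923, -3.0664, 0.2194)
step 2: θ'=0.5944 (R=1.0000) → pose (1.9346, -2.9189, 0.5944)
step 3: θ'=0.9694 (R=2.0000) → pose (2.4637, -2.3935, 0.9694)
step 4: θ'=1.0944 (R=-8.0000) → pose (1.9508, -3.2512, 1.0944)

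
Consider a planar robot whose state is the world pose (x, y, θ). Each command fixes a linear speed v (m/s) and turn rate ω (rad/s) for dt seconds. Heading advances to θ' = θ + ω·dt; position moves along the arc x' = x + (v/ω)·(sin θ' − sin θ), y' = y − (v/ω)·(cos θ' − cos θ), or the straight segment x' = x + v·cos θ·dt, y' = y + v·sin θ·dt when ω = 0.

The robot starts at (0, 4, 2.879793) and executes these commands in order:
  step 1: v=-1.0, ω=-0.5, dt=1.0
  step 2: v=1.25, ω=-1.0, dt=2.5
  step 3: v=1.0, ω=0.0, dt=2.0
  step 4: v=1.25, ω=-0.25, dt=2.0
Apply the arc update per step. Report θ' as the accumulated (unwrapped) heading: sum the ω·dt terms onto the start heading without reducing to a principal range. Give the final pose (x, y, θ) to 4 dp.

step 1: θ'=2.3798 (R=2.0000) → pose (0.8628, 3.5153, 2.3798)
step 2: θ'=-0.1202 (R=-1.2500) → pose (1.8755, 5.6608, -0.1202)
step 3: θ'=-0.1202 (straight) → pose (3.8611, 5.4210, -0.1202)
step 4: θ'=-0.6202 (R=-5.0000) → pose (6.1675, 4.5258, -0.6202)

(6.1675, 4.5258, -0.6202)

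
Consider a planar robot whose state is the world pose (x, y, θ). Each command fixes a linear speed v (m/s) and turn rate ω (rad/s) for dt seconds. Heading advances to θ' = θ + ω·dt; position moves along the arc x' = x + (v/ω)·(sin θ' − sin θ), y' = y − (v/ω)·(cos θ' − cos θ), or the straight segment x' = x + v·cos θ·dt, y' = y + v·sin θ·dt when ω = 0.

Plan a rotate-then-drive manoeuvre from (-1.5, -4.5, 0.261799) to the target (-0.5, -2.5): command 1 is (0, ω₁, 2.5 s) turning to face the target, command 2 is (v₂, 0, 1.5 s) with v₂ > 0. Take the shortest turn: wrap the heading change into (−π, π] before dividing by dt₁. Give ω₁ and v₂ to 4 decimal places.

heading to target = atan2(-2.5−-4.5, -0.5−-1.5) = 1.1071
Δθ = wrap(1.1071 − 0.2618) = 0.8453; ω₁ = Δθ/dt₁ = 0.3381
distance = √((-0.5−-1.5)² + (-2.5−-4.5)²) = 2.2361; v₂ = distance/dt₂ = 1.4907

ω₁ = 0.3381, v₂ = 1.4907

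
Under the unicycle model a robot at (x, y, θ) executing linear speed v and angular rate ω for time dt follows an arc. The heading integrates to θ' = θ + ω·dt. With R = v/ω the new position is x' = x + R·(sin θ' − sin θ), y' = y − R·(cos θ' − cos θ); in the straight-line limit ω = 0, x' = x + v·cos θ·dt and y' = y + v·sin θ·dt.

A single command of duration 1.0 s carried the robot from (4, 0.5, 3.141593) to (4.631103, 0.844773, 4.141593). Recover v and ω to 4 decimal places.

v = -0.7500, ω = 1.0000

Δθ = 4.141593 − 3.141593 = 1.000000
ω = Δθ/dt = 1.000000/1.0 = 1.0000
R = Δx/(sin θ' − sin θ) = -0.7500
v = R·ω = -0.7500·1.0000 = -0.7500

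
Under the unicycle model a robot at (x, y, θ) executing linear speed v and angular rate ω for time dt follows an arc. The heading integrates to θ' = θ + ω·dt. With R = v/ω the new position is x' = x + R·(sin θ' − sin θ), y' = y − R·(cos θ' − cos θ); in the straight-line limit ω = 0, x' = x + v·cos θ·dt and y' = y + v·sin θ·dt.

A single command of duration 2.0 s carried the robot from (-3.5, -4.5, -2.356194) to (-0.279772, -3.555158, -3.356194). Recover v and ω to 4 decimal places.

v = -1.7500, ω = -0.5000

Δθ = -3.356194 − -2.356194 = -1.000000
ω = Δθ/dt = -1.000000/2.0 = -0.5000
R = Δx/(sin θ' − sin θ) = 3.5000
v = R·ω = 3.5000·-0.5000 = -1.7500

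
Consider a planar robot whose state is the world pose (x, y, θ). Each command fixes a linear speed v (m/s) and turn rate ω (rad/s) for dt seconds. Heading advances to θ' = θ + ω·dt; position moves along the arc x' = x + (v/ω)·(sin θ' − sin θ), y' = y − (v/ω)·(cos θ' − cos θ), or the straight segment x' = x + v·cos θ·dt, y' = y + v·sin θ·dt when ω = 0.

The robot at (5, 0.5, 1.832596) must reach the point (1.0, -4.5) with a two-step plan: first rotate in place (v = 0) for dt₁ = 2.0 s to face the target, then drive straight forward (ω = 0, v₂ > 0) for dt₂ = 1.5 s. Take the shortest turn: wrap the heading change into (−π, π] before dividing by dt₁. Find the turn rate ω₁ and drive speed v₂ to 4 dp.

ω₁ = 1.1025, v₂ = 4.2687

heading to target = atan2(-4.5−0.5, 1−5) = -2.2455
Δθ = wrap(-2.2455 − 1.8326) = 2.2051; ω₁ = Δθ/dt₁ = 1.1025
distance = √((1−5)² + (-4.5−0.5)²) = 6.4031; v₂ = distance/dt₂ = 4.2687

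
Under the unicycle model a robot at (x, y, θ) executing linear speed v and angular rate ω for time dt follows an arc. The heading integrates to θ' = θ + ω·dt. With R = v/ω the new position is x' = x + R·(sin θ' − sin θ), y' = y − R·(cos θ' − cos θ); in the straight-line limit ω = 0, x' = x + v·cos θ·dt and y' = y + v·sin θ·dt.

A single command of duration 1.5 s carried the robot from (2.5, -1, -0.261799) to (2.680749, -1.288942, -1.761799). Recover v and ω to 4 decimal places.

Δθ = -1.761799 − -0.261799 = -1.500000
ω = Δθ/dt = -1.500000/1.5 = -1.0000
R = −Δy/(cos θ' − cos θ) = -0.2500
v = R·ω = -0.2500·-1.0000 = 0.2500

v = 0.2500, ω = -1.0000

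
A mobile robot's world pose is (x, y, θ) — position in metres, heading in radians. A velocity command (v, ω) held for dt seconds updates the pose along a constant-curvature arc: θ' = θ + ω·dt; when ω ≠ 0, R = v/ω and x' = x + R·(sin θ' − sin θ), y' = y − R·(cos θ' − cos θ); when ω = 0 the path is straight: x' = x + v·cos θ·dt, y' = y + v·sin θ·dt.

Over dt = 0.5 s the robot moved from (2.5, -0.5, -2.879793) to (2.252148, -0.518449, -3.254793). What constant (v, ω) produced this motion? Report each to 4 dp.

Δθ = -3.254793 − -2.879793 = -0.375000
ω = Δθ/dt = -0.375000/0.5 = -0.7500
R = Δx/(sin θ' − sin θ) = -0.6667
v = R·ω = -0.6667·-0.7500 = 0.5000

v = 0.5000, ω = -0.7500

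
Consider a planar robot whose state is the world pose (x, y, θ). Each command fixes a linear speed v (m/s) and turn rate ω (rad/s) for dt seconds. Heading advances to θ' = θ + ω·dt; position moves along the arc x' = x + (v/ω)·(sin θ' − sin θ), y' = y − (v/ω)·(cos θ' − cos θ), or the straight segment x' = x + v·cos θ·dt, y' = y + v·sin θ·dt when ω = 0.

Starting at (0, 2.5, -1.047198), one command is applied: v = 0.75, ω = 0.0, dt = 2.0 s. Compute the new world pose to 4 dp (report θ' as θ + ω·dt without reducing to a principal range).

(0.7500, 1.2010, -1.0472)

θ' = -1.0472 + 0.0·2.0 = -1.0472
ω = 0 → straight: x' = 0 + 0.75·cos(-1.0472)·2.0 = 0.7500
y' = 2.5 + 0.75·sin(-1.0472)·2.0 = 1.2010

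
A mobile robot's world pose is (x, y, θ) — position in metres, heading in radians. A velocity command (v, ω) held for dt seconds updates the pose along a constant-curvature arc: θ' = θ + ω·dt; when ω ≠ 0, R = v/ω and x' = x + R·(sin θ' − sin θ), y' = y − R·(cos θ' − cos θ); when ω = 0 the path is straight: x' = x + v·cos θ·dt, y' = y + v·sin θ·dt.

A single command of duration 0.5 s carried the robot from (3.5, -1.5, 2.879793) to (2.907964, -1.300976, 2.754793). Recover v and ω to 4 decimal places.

Δθ = 2.754793 − 2.879793 = -0.125000
ω = Δθ/dt = -0.125000/0.5 = -0.2500
R = Δx/(sin θ' − sin θ) = -5.0000
v = R·ω = -5.0000·-0.2500 = 1.2500

v = 1.2500, ω = -0.2500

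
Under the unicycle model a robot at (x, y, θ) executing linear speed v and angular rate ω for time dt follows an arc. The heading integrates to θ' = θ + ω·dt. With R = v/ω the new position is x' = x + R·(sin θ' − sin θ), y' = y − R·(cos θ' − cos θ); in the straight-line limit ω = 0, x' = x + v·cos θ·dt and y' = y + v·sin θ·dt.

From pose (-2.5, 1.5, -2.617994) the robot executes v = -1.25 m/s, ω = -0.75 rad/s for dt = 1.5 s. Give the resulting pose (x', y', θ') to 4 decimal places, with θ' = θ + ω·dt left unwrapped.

θ' = -2.6180 + -0.75·1.5 = -3.7430
R = v/ω = -1.25/-0.75 = 1.6667
x' = -2.5 + 1.6667·(sin -3.7430 − sin -2.6180) = -0.7237
y' = 1.5 − 1.6667·(cos -3.7430 − cos -2.6180) = 1.4309

(-0.7237, 1.4309, -3.7430)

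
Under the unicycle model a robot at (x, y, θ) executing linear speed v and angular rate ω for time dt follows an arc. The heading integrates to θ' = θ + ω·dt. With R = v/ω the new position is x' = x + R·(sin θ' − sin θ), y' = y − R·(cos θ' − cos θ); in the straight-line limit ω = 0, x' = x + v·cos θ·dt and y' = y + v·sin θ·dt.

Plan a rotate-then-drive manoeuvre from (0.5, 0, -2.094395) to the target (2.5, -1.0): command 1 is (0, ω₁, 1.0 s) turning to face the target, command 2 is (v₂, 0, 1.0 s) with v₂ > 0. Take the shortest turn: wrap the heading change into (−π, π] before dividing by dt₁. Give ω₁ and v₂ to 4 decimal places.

ω₁ = 1.6307, v₂ = 2.2361

heading to target = atan2(-1−0, 2.5−0.5) = -0.4636
Δθ = wrap(-0.4636 − -2.0944) = 1.6307; ω₁ = Δθ/dt₁ = 1.6307
distance = √((2.5−0.5)² + (-1−0)²) = 2.2361; v₂ = distance/dt₂ = 2.2361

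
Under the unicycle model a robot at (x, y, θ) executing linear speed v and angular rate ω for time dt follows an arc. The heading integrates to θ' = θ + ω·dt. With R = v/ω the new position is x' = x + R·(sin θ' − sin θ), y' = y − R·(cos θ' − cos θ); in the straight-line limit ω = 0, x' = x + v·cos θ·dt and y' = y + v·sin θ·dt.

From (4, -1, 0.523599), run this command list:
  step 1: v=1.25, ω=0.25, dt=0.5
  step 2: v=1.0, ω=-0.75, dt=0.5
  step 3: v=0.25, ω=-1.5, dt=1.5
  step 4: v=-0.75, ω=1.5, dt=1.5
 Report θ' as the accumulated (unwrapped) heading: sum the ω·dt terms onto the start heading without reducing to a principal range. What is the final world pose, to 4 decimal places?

step 1: θ'=0.6486 (R=5.0000) → pose (4.5204, -0.6545, 0.6486)
step 2: θ'=0.2736 (R=-1.3333) → pose (4.9655, -0.4334, 0.2736)
step 3: θ'=-1.9764 (R=-0.1667) → pose (5.1637, -0.6596, -1.9764)
step 4: θ'=0.2736 (R=-0.5000) → pose (4.5692, 0.0191, 0.2736)

(4.5692, 0.0191, 0.2736)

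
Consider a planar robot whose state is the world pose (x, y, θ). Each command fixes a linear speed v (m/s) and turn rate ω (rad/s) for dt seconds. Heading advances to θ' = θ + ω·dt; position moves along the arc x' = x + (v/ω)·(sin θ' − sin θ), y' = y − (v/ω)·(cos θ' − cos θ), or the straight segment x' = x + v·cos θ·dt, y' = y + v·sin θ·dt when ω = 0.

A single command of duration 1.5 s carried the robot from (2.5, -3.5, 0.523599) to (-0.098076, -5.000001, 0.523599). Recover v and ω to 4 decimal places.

v = -2.0000, ω = 0.0000

Δθ = 0.523599 − 0.523599 = 0.000000
ω = Δθ/dt = 0.000000/1.5 = 0.0000
ω = 0 → v = (Δx·cos θ + Δy·sin θ)/dt = -2.0000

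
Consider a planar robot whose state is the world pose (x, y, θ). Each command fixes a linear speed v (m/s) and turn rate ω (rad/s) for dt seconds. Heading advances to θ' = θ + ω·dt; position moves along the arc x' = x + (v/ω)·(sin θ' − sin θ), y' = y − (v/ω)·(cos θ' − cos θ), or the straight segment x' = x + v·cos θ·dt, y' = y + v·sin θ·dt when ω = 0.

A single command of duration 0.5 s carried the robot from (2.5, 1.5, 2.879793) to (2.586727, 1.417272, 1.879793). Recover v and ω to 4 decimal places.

Δθ = 1.879793 − 2.879793 = -1.000000
ω = Δθ/dt = -1.000000/0.5 = -2.0000
R = Δx/(sin θ' − sin θ) = 0.1250
v = R·ω = 0.1250·-2.0000 = -0.2500

v = -0.2500, ω = -2.0000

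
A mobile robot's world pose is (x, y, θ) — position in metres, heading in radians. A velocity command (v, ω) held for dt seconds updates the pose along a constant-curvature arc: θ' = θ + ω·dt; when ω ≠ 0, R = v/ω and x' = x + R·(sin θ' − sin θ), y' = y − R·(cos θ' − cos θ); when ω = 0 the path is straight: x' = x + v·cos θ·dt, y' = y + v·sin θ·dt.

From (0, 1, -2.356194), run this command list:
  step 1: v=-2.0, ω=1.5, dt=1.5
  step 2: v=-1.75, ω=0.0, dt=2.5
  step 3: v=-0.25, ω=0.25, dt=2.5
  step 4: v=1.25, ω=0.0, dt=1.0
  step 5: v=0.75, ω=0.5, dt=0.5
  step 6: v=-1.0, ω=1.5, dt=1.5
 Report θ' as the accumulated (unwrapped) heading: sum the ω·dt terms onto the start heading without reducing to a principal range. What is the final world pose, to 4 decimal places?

(-3.9871, 3.3099, 3.0188)

step 1: θ'=-0.1062 (R=-1.3333) → pose (-0.8015, 3.2686, -0.1062)
step 2: θ'=-0.1062 (straight) → pose (-5.1518, 3.7324, -0.1062)
step 3: θ'=0.5188 (R=-1.0000) → pose (-5.7537, 3.6064, 0.5188)
step 4: θ'=0.5188 (straight) → pose (-4.6682, 4.2262, 0.5188)
step 5: θ'=0.7688 (R=1.5000) → pose (-4.3690, 4.4507, 0.7688)
step 6: θ'=3.0188 (R=-0.6667) → pose (-3.9871, 3.3099, 3.0188)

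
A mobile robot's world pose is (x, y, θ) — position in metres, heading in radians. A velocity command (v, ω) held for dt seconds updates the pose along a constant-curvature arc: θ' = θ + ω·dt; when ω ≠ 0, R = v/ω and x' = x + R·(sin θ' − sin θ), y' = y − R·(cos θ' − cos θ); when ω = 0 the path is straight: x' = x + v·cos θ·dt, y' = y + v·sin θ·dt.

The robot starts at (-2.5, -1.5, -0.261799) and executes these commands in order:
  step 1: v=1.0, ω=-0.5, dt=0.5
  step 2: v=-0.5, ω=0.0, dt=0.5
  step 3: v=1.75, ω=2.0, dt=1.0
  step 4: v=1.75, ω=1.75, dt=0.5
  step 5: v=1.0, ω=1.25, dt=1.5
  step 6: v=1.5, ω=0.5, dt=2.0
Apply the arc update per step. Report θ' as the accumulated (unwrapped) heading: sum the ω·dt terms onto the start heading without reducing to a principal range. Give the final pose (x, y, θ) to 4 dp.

(-2.4492, -3.1604, 5.2382)

step 1: θ'=-0.5118 (R=-2.0000) → pose (-2.0381, -1.6881, -0.5118)
step 2: θ'=-0.5118 (straight) → pose (-2.2561, -1.5657, -0.5118)
step 3: θ'=1.4882 (R=0.8750) → pose (-0.9556, -0.8750, 1.4882)
step 4: θ'=2.3632 (R=1.0000) → pose (-1.2500, -0.0804, 2.3632)
step 5: θ'=4.2382 (R=0.8000) → pose (-2.5235, -0.2848, 4.2382)
step 6: θ'=5.2382 (R=3.0000) → pose (-2.4492, -3.1604, 5.2382)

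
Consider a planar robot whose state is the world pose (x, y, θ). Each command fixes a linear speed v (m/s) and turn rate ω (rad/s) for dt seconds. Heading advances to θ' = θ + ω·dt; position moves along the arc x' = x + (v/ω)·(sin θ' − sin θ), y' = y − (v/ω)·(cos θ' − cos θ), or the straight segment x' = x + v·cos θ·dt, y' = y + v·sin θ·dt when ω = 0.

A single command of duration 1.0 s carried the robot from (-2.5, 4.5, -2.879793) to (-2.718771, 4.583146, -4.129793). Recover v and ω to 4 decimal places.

Δθ = -4.129793 − -2.879793 = -1.250000
ω = Δθ/dt = -1.250000/1.0 = -1.2500
R = Δx/(sin θ' − sin θ) = -0.2000
v = R·ω = -0.2000·-1.2500 = 0.2500

v = 0.2500, ω = -1.2500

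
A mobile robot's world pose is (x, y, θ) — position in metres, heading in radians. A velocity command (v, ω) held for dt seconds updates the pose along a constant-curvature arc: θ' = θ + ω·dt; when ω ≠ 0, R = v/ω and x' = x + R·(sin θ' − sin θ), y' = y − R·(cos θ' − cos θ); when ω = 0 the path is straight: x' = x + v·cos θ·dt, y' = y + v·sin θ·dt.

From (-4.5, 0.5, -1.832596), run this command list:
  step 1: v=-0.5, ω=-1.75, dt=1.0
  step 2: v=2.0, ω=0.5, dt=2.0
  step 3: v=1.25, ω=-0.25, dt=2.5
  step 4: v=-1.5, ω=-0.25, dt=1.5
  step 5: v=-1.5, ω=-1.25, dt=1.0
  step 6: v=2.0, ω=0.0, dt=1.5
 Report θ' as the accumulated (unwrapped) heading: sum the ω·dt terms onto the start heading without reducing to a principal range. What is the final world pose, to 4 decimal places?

step 1: θ'=-3.5826 (R=0.2857) → pose (-4.1021, 0.6844, -3.5826)
step 2: θ'=-2.5826 (R=4.0000) → pose (-7.9308, 0.4583, -2.5826)
step 3: θ'=-3.2076 (R=-5.0000) → pose (-10.9123, -0.2919, -3.2076)
step 4: θ'=-3.5826 (R=6.0000) → pose (-8.7469, -0.8529, -3.5826)
step 5: θ'=-4.8326 (R=1.2000) → pose (-8.0678, -2.0820, -4.8326)
step 6: θ'=-4.8326 (straight) → pose (-7.7080, 0.8964, -4.8326)

(-7.7080, 0.8964, -4.8326)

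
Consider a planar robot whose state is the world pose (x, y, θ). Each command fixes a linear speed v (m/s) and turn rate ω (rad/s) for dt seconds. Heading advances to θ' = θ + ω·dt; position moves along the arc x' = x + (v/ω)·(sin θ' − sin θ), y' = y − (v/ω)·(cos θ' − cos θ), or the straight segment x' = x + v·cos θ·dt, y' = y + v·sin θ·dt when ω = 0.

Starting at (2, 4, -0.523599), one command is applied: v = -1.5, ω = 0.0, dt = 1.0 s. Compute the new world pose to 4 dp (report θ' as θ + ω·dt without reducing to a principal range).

θ' = -0.5236 + 0.0·1.0 = -0.5236
ω = 0 → straight: x' = 2 + -1.5·cos(-0.5236)·1.0 = 0.7010
y' = 4 + -1.5·sin(-0.5236)·1.0 = 4.7500

(0.7010, 4.7500, -0.5236)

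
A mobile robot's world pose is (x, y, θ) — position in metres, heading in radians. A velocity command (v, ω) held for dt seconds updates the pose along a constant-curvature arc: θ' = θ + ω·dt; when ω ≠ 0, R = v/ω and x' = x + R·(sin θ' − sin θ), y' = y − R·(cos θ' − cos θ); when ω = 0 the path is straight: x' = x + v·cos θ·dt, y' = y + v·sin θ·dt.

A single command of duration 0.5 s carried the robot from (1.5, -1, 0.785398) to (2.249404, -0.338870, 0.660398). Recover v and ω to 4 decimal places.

v = 2.0000, ω = -0.2500

Δθ = 0.660398 − 0.785398 = -0.125000
ω = Δθ/dt = -0.125000/0.5 = -0.2500
R = Δx/(sin θ' − sin θ) = -8.0000
v = R·ω = -8.0000·-0.2500 = 2.0000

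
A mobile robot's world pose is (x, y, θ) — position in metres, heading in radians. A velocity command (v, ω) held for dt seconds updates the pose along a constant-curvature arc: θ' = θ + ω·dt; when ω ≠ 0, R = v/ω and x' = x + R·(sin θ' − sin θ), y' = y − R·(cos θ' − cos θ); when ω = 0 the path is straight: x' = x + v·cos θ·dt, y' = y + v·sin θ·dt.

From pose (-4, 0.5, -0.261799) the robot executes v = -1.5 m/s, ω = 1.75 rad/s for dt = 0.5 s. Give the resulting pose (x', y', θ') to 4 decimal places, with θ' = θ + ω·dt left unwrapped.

(-4.7151, 0.3730, 0.6132)

θ' = -0.2618 + 1.75·0.5 = 0.6132
R = v/ω = -1.5/1.75 = -0.8571
x' = -4 + -0.8571·(sin 0.6132 − sin -0.2618) = -4.7151
y' = 0.5 − -0.8571·(cos 0.6132 − cos -0.2618) = 0.3730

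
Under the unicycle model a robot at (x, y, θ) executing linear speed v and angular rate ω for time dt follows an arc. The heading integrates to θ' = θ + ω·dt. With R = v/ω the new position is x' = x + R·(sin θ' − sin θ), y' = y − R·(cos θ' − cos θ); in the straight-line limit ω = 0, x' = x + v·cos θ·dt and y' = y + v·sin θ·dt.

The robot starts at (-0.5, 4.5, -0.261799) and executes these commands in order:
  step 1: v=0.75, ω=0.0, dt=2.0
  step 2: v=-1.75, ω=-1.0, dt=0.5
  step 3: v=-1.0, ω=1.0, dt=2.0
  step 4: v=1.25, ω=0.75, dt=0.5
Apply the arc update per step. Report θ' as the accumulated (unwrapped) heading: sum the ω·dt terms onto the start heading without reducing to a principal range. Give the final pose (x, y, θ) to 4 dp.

step 1: θ'=-0.2618 (straight) → pose (0.9489, 4.1118, -0.2618)
step 2: θ'=-0.7618 (R=1.7500) → pose (0.1939, 4.5359, -0.7618)
step 3: θ'=1.2382 (R=-1.0000) → pose (-1.4415, 4.1388, 1.2382)
step 4: θ'=1.6132 (R=1.6667) → pose (-1.3517, 4.7536, 1.6132)

(-1.3517, 4.7536, 1.6132)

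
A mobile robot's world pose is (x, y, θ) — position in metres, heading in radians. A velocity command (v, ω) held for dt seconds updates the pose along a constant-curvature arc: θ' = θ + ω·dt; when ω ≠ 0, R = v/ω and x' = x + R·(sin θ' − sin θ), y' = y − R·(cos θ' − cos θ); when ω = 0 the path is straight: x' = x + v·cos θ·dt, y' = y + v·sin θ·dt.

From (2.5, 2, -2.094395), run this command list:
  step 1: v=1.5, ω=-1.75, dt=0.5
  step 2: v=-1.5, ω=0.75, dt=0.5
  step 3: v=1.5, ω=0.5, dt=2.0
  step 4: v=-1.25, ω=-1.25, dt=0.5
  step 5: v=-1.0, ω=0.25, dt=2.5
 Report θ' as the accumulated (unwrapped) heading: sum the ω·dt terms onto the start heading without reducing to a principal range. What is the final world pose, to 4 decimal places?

step 1: θ'=-2.9694 (R=-0.8571) → pose (1.9046, 1.5841, -2.9694)
step 2: θ'=-2.5944 (R=-2.0000) → pose (2.6025, 1.8466, -2.5944)
step 3: θ'=-1.5944 (R=3.0000) → pose (1.1642, -0.6446, -1.5944)
step 4: θ'=-2.2194 (R=1.0000) → pose (1.3670, -0.0641, -2.2194)
step 5: θ'=-1.5944 (R=-4.0000) → pose (2.1781, 2.2578, -1.5944)

(2.1781, 2.2578, -1.5944)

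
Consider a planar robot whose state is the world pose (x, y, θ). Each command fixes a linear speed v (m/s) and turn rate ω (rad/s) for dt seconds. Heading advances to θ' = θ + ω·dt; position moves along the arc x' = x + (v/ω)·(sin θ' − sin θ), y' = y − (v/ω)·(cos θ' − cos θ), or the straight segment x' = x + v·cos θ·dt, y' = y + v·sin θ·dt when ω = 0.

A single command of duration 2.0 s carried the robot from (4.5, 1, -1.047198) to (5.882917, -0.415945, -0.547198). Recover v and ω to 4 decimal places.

Δθ = -0.547198 − -1.047198 = 0.500000
ω = Δθ/dt = 0.500000/2.0 = 0.2500
R = −Δy/(cos θ' − cos θ) = 4.0000
v = R·ω = 4.0000·0.2500 = 1.0000

v = 1.0000, ω = 0.2500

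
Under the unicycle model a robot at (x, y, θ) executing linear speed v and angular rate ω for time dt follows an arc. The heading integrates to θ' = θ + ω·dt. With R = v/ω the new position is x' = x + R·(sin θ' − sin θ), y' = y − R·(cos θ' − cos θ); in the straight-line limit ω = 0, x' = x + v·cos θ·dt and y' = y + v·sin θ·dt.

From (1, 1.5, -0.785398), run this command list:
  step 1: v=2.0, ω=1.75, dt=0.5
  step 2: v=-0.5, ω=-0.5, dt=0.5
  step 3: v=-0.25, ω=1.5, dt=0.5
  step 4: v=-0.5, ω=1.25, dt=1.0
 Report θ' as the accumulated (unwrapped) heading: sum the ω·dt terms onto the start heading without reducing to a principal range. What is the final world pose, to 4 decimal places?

(1.3787, 0.7140, 1.8396)

step 1: θ'=0.0896 (R=1.1429) → pose (1.9104, 1.1698, 0.0896)
step 2: θ'=-0.1604 (R=1.0000) → pose (1.6612, 1.1787, -0.1604)
step 3: θ'=0.5896 (R=-0.1667) → pose (1.5419, 1.1527, 0.5896)
step 4: θ'=1.8396 (R=-0.4000) → pose (1.3787, 0.7140, 1.8396)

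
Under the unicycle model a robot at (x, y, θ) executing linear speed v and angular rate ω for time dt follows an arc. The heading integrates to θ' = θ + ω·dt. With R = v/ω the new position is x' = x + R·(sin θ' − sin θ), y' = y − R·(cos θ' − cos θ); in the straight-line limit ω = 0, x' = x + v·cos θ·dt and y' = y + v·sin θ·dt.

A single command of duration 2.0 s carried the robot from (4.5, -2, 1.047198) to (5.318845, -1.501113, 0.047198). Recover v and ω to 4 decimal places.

Δθ = 0.047198 − 1.047198 = -1.000000
ω = Δθ/dt = -1.000000/2.0 = -0.5000
R = Δx/(sin θ' − sin θ) = -1.0000
v = R·ω = -1.0000·-0.5000 = 0.5000

v = 0.5000, ω = -0.5000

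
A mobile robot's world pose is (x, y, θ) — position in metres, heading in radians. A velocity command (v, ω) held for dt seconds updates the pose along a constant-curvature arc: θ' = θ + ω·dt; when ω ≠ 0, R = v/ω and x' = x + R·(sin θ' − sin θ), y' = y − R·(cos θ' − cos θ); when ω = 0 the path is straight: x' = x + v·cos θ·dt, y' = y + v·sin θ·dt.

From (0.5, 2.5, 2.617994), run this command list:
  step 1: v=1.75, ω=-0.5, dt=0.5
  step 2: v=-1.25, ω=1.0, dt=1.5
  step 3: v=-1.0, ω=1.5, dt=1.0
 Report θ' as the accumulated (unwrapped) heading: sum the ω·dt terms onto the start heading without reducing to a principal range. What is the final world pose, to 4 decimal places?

step 1: θ'=2.3680 (R=-3.5000) → pose (-0.1955, 3.0272, 2.3680)
step 2: θ'=3.8680 (R=-1.2500) → pose (1.5081, 2.9870, 3.8680)
step 3: θ'=5.3680 (R=-0.6667) → pose (1.5938, 3.8918, 5.3680)

(1.5938, 3.8918, 5.3680)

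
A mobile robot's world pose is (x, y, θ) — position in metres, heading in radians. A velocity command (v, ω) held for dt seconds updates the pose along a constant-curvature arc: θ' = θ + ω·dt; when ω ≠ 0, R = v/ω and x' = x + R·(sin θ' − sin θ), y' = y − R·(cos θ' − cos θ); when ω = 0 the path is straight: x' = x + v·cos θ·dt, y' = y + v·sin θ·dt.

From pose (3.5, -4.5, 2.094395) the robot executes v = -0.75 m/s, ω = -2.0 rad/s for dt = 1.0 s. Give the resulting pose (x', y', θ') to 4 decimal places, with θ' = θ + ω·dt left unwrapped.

θ' = 2.0944 + -2.0·1.0 = 0.0944
R = v/ω = -0.75/-2.0 = 0.3750
x' = 3.5 + 0.3750·(sin 0.0944 − sin 2.0944) = 3.2106
y' = -4.5 − 0.3750·(cos 0.0944 − cos 2.0944) = -5.0608

(3.2106, -5.0608, 0.0944)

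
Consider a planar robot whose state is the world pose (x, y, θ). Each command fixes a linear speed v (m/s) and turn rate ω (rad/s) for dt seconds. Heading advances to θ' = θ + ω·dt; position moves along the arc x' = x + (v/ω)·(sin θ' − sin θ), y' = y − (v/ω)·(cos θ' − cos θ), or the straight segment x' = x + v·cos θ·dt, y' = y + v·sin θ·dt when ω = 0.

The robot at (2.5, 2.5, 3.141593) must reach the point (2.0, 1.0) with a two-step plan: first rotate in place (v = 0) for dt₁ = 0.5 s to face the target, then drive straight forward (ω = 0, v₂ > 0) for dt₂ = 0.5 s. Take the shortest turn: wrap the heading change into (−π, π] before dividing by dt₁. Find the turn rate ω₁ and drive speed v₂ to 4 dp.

heading to target = atan2(1−2.5, 2−2.5) = -1.8925
Δθ = wrap(-1.8925 − 3.1416) = 1.2490; ω₁ = Δθ/dt₁ = 2.4981
distance = √((2−2.5)² + (1−2.5)²) = 1.5811; v₂ = distance/dt₂ = 3.1623

ω₁ = 2.4981, v₂ = 3.1623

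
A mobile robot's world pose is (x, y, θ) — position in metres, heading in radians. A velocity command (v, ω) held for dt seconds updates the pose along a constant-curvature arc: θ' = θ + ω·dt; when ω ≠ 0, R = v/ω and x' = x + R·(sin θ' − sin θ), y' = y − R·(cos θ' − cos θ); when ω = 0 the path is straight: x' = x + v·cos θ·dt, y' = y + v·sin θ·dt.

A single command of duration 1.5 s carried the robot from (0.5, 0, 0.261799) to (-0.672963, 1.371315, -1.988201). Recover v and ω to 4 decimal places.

v = -1.5000, ω = -1.5000

Δθ = -1.988201 − 0.261799 = -2.250000
ω = Δθ/dt = -2.250000/1.5 = -1.5000
R = −Δy/(cos θ' − cos θ) = 1.0000
v = R·ω = 1.0000·-1.5000 = -1.5000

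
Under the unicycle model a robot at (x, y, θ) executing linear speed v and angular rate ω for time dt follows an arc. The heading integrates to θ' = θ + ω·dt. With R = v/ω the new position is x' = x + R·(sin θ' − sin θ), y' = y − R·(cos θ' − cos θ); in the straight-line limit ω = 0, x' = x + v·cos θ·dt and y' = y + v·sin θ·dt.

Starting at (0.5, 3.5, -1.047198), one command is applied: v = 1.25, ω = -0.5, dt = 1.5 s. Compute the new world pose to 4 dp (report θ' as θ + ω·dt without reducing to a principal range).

θ' = -1.0472 + -0.5·1.5 = -1.7972
R = v/ω = 1.25/-0.5 = -2.5000
x' = 0.5 + -2.5000·(sin -1.7972 − sin -1.0472) = 0.7711
y' = 3.5 − -2.5000·(cos -1.7972 − cos -1.0472) = 1.6888

(0.7711, 1.6888, -1.7972)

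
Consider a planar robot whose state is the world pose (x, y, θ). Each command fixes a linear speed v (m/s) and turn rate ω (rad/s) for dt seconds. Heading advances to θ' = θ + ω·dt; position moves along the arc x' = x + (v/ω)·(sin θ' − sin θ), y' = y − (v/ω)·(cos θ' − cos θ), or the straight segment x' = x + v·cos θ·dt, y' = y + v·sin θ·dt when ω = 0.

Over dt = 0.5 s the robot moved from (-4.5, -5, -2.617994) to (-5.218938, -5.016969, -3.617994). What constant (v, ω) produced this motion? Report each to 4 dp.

Δθ = -3.617994 − -2.617994 = -1.000000
ω = Δθ/dt = -1.000000/0.5 = -2.0000
R = Δx/(sin θ' − sin θ) = -0.7500
v = R·ω = -0.7500·-2.0000 = 1.5000

v = 1.5000, ω = -2.0000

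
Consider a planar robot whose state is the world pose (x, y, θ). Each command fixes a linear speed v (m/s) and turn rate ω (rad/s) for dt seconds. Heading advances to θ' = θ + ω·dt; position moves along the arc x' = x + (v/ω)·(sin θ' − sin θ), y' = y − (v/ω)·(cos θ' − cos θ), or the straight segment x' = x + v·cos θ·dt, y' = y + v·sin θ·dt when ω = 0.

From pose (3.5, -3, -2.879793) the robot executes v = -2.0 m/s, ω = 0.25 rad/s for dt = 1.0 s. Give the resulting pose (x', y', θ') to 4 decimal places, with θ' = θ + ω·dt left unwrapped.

(5.3474, -2.2475, -2.6298)

θ' = -2.8798 + 0.25·1.0 = -2.6298
R = v/ω = -2.0/0.25 = -8.0000
x' = 3.5 + -8.0000·(sin -2.6298 − sin -2.8798) = 5.3474
y' = -3 − -8.0000·(cos -2.6298 − cos -2.8798) = -2.2475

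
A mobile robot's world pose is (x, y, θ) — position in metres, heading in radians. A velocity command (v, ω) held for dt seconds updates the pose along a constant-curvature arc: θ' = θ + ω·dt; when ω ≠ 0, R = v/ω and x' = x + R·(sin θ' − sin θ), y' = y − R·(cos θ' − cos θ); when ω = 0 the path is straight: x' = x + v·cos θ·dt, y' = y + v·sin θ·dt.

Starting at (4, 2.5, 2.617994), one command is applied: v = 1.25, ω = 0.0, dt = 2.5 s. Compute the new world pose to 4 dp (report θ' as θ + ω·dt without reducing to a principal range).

θ' = 2.6180 + 0.0·2.5 = 2.6180
ω = 0 → straight: x' = 4 + 1.25·cos(2.6180)·2.5 = 1.2937
y' = 2.5 + 1.25·sin(2.6180)·2.5 = 4.0625

(1.2937, 4.0625, 2.6180)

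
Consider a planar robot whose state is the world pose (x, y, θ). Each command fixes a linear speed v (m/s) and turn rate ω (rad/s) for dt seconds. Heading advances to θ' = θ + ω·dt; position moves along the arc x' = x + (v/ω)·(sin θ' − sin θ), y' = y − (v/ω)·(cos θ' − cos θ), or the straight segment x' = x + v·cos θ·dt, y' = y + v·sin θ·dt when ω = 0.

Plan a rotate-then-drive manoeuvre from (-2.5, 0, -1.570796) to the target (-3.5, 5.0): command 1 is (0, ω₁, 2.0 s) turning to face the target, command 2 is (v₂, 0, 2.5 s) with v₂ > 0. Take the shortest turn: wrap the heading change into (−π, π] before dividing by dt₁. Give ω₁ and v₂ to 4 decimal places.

heading to target = atan2(5−0, -3.5−-2.5) = 1.7682
Δθ = wrap(1.7682 − -1.5708) = -2.9442; ω₁ = Δθ/dt₁ = -1.4721
distance = √((-3.5−-2.5)² + (5−0)²) = 5.0990; v₂ = distance/dt₂ = 2.0396

ω₁ = -1.4721, v₂ = 2.0396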